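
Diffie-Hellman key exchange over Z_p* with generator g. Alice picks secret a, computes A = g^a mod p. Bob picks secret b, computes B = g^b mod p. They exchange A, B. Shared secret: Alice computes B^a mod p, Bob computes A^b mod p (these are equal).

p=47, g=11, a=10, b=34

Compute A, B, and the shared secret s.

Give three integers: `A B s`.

A = 11^10 mod 47  (bits of 10 = 1010)
  bit 0 = 1: r = r^2 * 11 mod 47 = 1^2 * 11 = 1*11 = 11
  bit 1 = 0: r = r^2 mod 47 = 11^2 = 27
  bit 2 = 1: r = r^2 * 11 mod 47 = 27^2 * 11 = 24*11 = 29
  bit 3 = 0: r = r^2 mod 47 = 29^2 = 42
  -> A = 42
B = 11^34 mod 47  (bits of 34 = 100010)
  bit 0 = 1: r = r^2 * 11 mod 47 = 1^2 * 11 = 1*11 = 11
  bit 1 = 0: r = r^2 mod 47 = 11^2 = 27
  bit 2 = 0: r = r^2 mod 47 = 27^2 = 24
  bit 3 = 0: r = r^2 mod 47 = 24^2 = 12
  bit 4 = 1: r = r^2 * 11 mod 47 = 12^2 * 11 = 3*11 = 33
  bit 5 = 0: r = r^2 mod 47 = 33^2 = 8
  -> B = 8
s = B^a = 8^10 mod 47  (bits of 10 = 1010)
  bit 0 = 1: r = r^2 * 8 mod 47 = 1^2 * 8 = 1*8 = 8
  bit 1 = 0: r = r^2 mod 47 = 8^2 = 17
  bit 2 = 1: r = r^2 * 8 mod 47 = 17^2 * 8 = 7*8 = 9
  bit 3 = 0: r = r^2 mod 47 = 9^2 = 34
  -> s = B^a = 34

Answer: 42 8 34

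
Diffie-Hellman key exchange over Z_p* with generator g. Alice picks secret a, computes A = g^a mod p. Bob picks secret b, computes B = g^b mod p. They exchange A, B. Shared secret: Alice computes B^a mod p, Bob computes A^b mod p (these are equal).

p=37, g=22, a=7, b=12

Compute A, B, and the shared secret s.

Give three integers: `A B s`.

A = 22^7 mod 37  (bits of 7 = 111)
  bit 0 = 1: r = r^2 * 22 mod 37 = 1^2 * 22 = 1*22 = 22
  bit 1 = 1: r = r^2 * 22 mod 37 = 22^2 * 22 = 3*22 = 29
  bit 2 = 1: r = r^2 * 22 mod 37 = 29^2 * 22 = 27*22 = 2
  -> A = 2
B = 22^12 mod 37  (bits of 12 = 1100)
  bit 0 = 1: r = r^2 * 22 mod 37 = 1^2 * 22 = 1*22 = 22
  bit 1 = 1: r = r^2 * 22 mod 37 = 22^2 * 22 = 3*22 = 29
  bit 2 = 0: r = r^2 mod 37 = 29^2 = 27
  bit 3 = 0: r = r^2 mod 37 = 27^2 = 26
  -> B = 26
s = B^a = 26^7 mod 37  (bits of 7 = 111)
  bit 0 = 1: r = r^2 * 26 mod 37 = 1^2 * 26 = 1*26 = 26
  bit 1 = 1: r = r^2 * 26 mod 37 = 26^2 * 26 = 10*26 = 1
  bit 2 = 1: r = r^2 * 26 mod 37 = 1^2 * 26 = 1*26 = 26
  -> s = B^a = 26

Answer: 2 26 26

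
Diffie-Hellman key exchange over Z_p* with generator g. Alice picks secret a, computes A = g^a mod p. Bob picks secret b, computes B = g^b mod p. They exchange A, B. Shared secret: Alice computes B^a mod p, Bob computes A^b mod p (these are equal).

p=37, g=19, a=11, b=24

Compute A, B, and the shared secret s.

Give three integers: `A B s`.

Answer: 20 26 10

Derivation:
A = 19^11 mod 37  (bits of 11 = 1011)
  bit 0 = 1: r = r^2 * 19 mod 37 = 1^2 * 19 = 1*19 = 19
  bit 1 = 0: r = r^2 mod 37 = 19^2 = 28
  bit 2 = 1: r = r^2 * 19 mod 37 = 28^2 * 19 = 7*19 = 22
  bit 3 = 1: r = r^2 * 19 mod 37 = 22^2 * 19 = 3*19 = 20
  -> A = 20
B = 19^24 mod 37  (bits of 24 = 11000)
  bit 0 = 1: r = r^2 * 19 mod 37 = 1^2 * 19 = 1*19 = 19
  bit 1 = 1: r = r^2 * 19 mod 37 = 19^2 * 19 = 28*19 = 14
  bit 2 = 0: r = r^2 mod 37 = 14^2 = 11
  bit 3 = 0: r = r^2 mod 37 = 11^2 = 10
  bit 4 = 0: r = r^2 mod 37 = 10^2 = 26
  -> B = 26
s = B^a = 26^11 mod 37  (bits of 11 = 1011)
  bit 0 = 1: r = r^2 * 26 mod 37 = 1^2 * 26 = 1*26 = 26
  bit 1 = 0: r = r^2 mod 37 = 26^2 = 10
  bit 2 = 1: r = r^2 * 26 mod 37 = 10^2 * 26 = 26*26 = 10
  bit 3 = 1: r = r^2 * 26 mod 37 = 10^2 * 26 = 26*26 = 10
  -> s = B^a = 10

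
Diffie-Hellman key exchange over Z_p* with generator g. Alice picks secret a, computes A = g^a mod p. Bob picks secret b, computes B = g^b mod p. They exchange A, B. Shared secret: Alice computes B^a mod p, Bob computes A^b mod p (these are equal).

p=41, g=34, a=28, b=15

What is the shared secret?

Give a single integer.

Answer: 40

Derivation:
A = 34^28 mod 41  (bits of 28 = 11100)
  bit 0 = 1: r = r^2 * 34 mod 41 = 1^2 * 34 = 1*34 = 34
  bit 1 = 1: r = r^2 * 34 mod 41 = 34^2 * 34 = 8*34 = 26
  bit 2 = 1: r = r^2 * 34 mod 41 = 26^2 * 34 = 20*34 = 24
  bit 3 = 0: r = r^2 mod 41 = 24^2 = 2
  bit 4 = 0: r = r^2 mod 41 = 2^2 = 4
  -> A = 4
B = 34^15 mod 41  (bits of 15 = 1111)
  bit 0 = 1: r = r^2 * 34 mod 41 = 1^2 * 34 = 1*34 = 34
  bit 1 = 1: r = r^2 * 34 mod 41 = 34^2 * 34 = 8*34 = 26
  bit 2 = 1: r = r^2 * 34 mod 41 = 26^2 * 34 = 20*34 = 24
  bit 3 = 1: r = r^2 * 34 mod 41 = 24^2 * 34 = 2*34 = 27
  -> B = 27
s = B^a = 27^28 mod 41  (bits of 28 = 11100)
  bit 0 = 1: r = r^2 * 27 mod 41 = 1^2 * 27 = 1*27 = 27
  bit 1 = 1: r = r^2 * 27 mod 41 = 27^2 * 27 = 32*27 = 3
  bit 2 = 1: r = r^2 * 27 mod 41 = 3^2 * 27 = 9*27 = 38
  bit 3 = 0: r = r^2 mod 41 = 38^2 = 9
  bit 4 = 0: r = r^2 mod 41 = 9^2 = 40
  -> s = B^a = 40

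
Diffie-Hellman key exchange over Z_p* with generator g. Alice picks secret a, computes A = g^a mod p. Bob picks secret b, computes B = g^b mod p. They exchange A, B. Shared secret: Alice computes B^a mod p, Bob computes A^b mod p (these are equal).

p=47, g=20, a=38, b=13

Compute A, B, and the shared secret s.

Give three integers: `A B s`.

Answer: 16 15 17

Derivation:
A = 20^38 mod 47  (bits of 38 = 100110)
  bit 0 = 1: r = r^2 * 20 mod 47 = 1^2 * 20 = 1*20 = 20
  bit 1 = 0: r = r^2 mod 47 = 20^2 = 24
  bit 2 = 0: r = r^2 mod 47 = 24^2 = 12
  bit 3 = 1: r = r^2 * 20 mod 47 = 12^2 * 20 = 3*20 = 13
  bit 4 = 1: r = r^2 * 20 mod 47 = 13^2 * 20 = 28*20 = 43
  bit 5 = 0: r = r^2 mod 47 = 43^2 = 16
  -> A = 16
B = 20^13 mod 47  (bits of 13 = 1101)
  bit 0 = 1: r = r^2 * 20 mod 47 = 1^2 * 20 = 1*20 = 20
  bit 1 = 1: r = r^2 * 20 mod 47 = 20^2 * 20 = 24*20 = 10
  bit 2 = 0: r = r^2 mod 47 = 10^2 = 6
  bit 3 = 1: r = r^2 * 20 mod 47 = 6^2 * 20 = 36*20 = 15
  -> B = 15
s = B^a = 15^38 mod 47  (bits of 38 = 100110)
  bit 0 = 1: r = r^2 * 15 mod 47 = 1^2 * 15 = 1*15 = 15
  bit 1 = 0: r = r^2 mod 47 = 15^2 = 37
  bit 2 = 0: r = r^2 mod 47 = 37^2 = 6
  bit 3 = 1: r = r^2 * 15 mod 47 = 6^2 * 15 = 36*15 = 23
  bit 4 = 1: r = r^2 * 15 mod 47 = 23^2 * 15 = 12*15 = 39
  bit 5 = 0: r = r^2 mod 47 = 39^2 = 17
  -> s = B^a = 17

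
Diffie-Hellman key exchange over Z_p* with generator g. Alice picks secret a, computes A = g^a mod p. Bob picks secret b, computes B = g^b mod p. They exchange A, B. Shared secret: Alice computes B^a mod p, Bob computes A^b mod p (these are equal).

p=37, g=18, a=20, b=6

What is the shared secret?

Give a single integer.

Answer: 10

Derivation:
A = 18^20 mod 37  (bits of 20 = 10100)
  bit 0 = 1: r = r^2 * 18 mod 37 = 1^2 * 18 = 1*18 = 18
  bit 1 = 0: r = r^2 mod 37 = 18^2 = 28
  bit 2 = 1: r = r^2 * 18 mod 37 = 28^2 * 18 = 7*18 = 15
  bit 3 = 0: r = r^2 mod 37 = 15^2 = 3
  bit 4 = 0: r = r^2 mod 37 = 3^2 = 9
  -> A = 9
B = 18^6 mod 37  (bits of 6 = 110)
  bit 0 = 1: r = r^2 * 18 mod 37 = 1^2 * 18 = 1*18 = 18
  bit 1 = 1: r = r^2 * 18 mod 37 = 18^2 * 18 = 28*18 = 23
  bit 2 = 0: r = r^2 mod 37 = 23^2 = 11
  -> B = 11
s = B^a = 11^20 mod 37  (bits of 20 = 10100)
  bit 0 = 1: r = r^2 * 11 mod 37 = 1^2 * 11 = 1*11 = 11
  bit 1 = 0: r = r^2 mod 37 = 11^2 = 10
  bit 2 = 1: r = r^2 * 11 mod 37 = 10^2 * 11 = 26*11 = 27
  bit 3 = 0: r = r^2 mod 37 = 27^2 = 26
  bit 4 = 0: r = r^2 mod 37 = 26^2 = 10
  -> s = B^a = 10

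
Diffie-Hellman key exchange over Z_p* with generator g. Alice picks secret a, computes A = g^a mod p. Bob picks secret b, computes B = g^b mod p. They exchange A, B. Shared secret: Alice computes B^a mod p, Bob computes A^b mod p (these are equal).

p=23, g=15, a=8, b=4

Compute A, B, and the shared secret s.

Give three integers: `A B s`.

Answer: 4 2 3

Derivation:
A = 15^8 mod 23  (bits of 8 = 1000)
  bit 0 = 1: r = r^2 * 15 mod 23 = 1^2 * 15 = 1*15 = 15
  bit 1 = 0: r = r^2 mod 23 = 15^2 = 18
  bit 2 = 0: r = r^2 mod 23 = 18^2 = 2
  bit 3 = 0: r = r^2 mod 23 = 2^2 = 4
  -> A = 4
B = 15^4 mod 23  (bits of 4 = 100)
  bit 0 = 1: r = r^2 * 15 mod 23 = 1^2 * 15 = 1*15 = 15
  bit 1 = 0: r = r^2 mod 23 = 15^2 = 18
  bit 2 = 0: r = r^2 mod 23 = 18^2 = 2
  -> B = 2
s = B^a = 2^8 mod 23  (bits of 8 = 1000)
  bit 0 = 1: r = r^2 * 2 mod 23 = 1^2 * 2 = 1*2 = 2
  bit 1 = 0: r = r^2 mod 23 = 2^2 = 4
  bit 2 = 0: r = r^2 mod 23 = 4^2 = 16
  bit 3 = 0: r = r^2 mod 23 = 16^2 = 3
  -> s = B^a = 3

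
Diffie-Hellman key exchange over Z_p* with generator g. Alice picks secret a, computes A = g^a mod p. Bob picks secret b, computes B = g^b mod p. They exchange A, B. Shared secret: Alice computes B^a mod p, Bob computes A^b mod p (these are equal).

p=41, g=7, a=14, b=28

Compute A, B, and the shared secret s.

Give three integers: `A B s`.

A = 7^14 mod 41  (bits of 14 = 1110)
  bit 0 = 1: r = r^2 * 7 mod 41 = 1^2 * 7 = 1*7 = 7
  bit 1 = 1: r = r^2 * 7 mod 41 = 7^2 * 7 = 8*7 = 15
  bit 2 = 1: r = r^2 * 7 mod 41 = 15^2 * 7 = 20*7 = 17
  bit 3 = 0: r = r^2 mod 41 = 17^2 = 2
  -> A = 2
B = 7^28 mod 41  (bits of 28 = 11100)
  bit 0 = 1: r = r^2 * 7 mod 41 = 1^2 * 7 = 1*7 = 7
  bit 1 = 1: r = r^2 * 7 mod 41 = 7^2 * 7 = 8*7 = 15
  bit 2 = 1: r = r^2 * 7 mod 41 = 15^2 * 7 = 20*7 = 17
  bit 3 = 0: r = r^2 mod 41 = 17^2 = 2
  bit 4 = 0: r = r^2 mod 41 = 2^2 = 4
  -> B = 4
s = B^a = 4^14 mod 41  (bits of 14 = 1110)
  bit 0 = 1: r = r^2 * 4 mod 41 = 1^2 * 4 = 1*4 = 4
  bit 1 = 1: r = r^2 * 4 mod 41 = 4^2 * 4 = 16*4 = 23
  bit 2 = 1: r = r^2 * 4 mod 41 = 23^2 * 4 = 37*4 = 25
  bit 3 = 0: r = r^2 mod 41 = 25^2 = 10
  -> s = B^a = 10

Answer: 2 4 10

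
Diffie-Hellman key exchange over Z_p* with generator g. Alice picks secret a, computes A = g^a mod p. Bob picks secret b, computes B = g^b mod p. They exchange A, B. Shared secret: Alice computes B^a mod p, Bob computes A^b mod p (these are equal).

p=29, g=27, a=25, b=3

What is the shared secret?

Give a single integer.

A = 27^25 mod 29  (bits of 25 = 11001)
  bit 0 = 1: r = r^2 * 27 mod 29 = 1^2 * 27 = 1*27 = 27
  bit 1 = 1: r = r^2 * 27 mod 29 = 27^2 * 27 = 4*27 = 21
  bit 2 = 0: r = r^2 mod 29 = 21^2 = 6
  bit 3 = 0: r = r^2 mod 29 = 6^2 = 7
  bit 4 = 1: r = r^2 * 27 mod 29 = 7^2 * 27 = 20*27 = 18
  -> A = 18
B = 27^3 mod 29  (bits of 3 = 11)
  bit 0 = 1: r = r^2 * 27 mod 29 = 1^2 * 27 = 1*27 = 27
  bit 1 = 1: r = r^2 * 27 mod 29 = 27^2 * 27 = 4*27 = 21
  -> B = 21
s = B^a = 21^25 mod 29  (bits of 25 = 11001)
  bit 0 = 1: r = r^2 * 21 mod 29 = 1^2 * 21 = 1*21 = 21
  bit 1 = 1: r = r^2 * 21 mod 29 = 21^2 * 21 = 6*21 = 10
  bit 2 = 0: r = r^2 mod 29 = 10^2 = 13
  bit 3 = 0: r = r^2 mod 29 = 13^2 = 24
  bit 4 = 1: r = r^2 * 21 mod 29 = 24^2 * 21 = 25*21 = 3
  -> s = B^a = 3

Answer: 3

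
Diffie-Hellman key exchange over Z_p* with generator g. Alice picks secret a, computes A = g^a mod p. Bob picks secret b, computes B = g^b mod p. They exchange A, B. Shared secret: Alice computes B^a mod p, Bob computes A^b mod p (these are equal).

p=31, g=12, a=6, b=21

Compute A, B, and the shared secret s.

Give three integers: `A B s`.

A = 12^6 mod 31  (bits of 6 = 110)
  bit 0 = 1: r = r^2 * 12 mod 31 = 1^2 * 12 = 1*12 = 12
  bit 1 = 1: r = r^2 * 12 mod 31 = 12^2 * 12 = 20*12 = 23
  bit 2 = 0: r = r^2 mod 31 = 23^2 = 2
  -> A = 2
B = 12^21 mod 31  (bits of 21 = 10101)
  bit 0 = 1: r = r^2 * 12 mod 31 = 1^2 * 12 = 1*12 = 12
  bit 1 = 0: r = r^2 mod 31 = 12^2 = 20
  bit 2 = 1: r = r^2 * 12 mod 31 = 20^2 * 12 = 28*12 = 26
  bit 3 = 0: r = r^2 mod 31 = 26^2 = 25
  bit 4 = 1: r = r^2 * 12 mod 31 = 25^2 * 12 = 5*12 = 29
  -> B = 29
s = B^a = 29^6 mod 31  (bits of 6 = 110)
  bit 0 = 1: r = r^2 * 29 mod 31 = 1^2 * 29 = 1*29 = 29
  bit 1 = 1: r = r^2 * 29 mod 31 = 29^2 * 29 = 4*29 = 23
  bit 2 = 0: r = r^2 mod 31 = 23^2 = 2
  -> s = B^a = 2

Answer: 2 29 2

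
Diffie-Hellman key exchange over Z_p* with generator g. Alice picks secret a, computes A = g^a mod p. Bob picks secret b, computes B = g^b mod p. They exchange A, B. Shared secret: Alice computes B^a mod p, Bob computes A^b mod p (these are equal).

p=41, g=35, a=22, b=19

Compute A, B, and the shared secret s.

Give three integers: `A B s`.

Answer: 5 7 33

Derivation:
A = 35^22 mod 41  (bits of 22 = 10110)
  bit 0 = 1: r = r^2 * 35 mod 41 = 1^2 * 35 = 1*35 = 35
  bit 1 = 0: r = r^2 mod 41 = 35^2 = 36
  bit 2 = 1: r = r^2 * 35 mod 41 = 36^2 * 35 = 25*35 = 14
  bit 3 = 1: r = r^2 * 35 mod 41 = 14^2 * 35 = 32*35 = 13
  bit 4 = 0: r = r^2 mod 41 = 13^2 = 5
  -> A = 5
B = 35^19 mod 41  (bits of 19 = 10011)
  bit 0 = 1: r = r^2 * 35 mod 41 = 1^2 * 35 = 1*35 = 35
  bit 1 = 0: r = r^2 mod 41 = 35^2 = 36
  bit 2 = 0: r = r^2 mod 41 = 36^2 = 25
  bit 3 = 1: r = r^2 * 35 mod 41 = 25^2 * 35 = 10*35 = 22
  bit 4 = 1: r = r^2 * 35 mod 41 = 22^2 * 35 = 33*35 = 7
  -> B = 7
s = B^a = 7^22 mod 41  (bits of 22 = 10110)
  bit 0 = 1: r = r^2 * 7 mod 41 = 1^2 * 7 = 1*7 = 7
  bit 1 = 0: r = r^2 mod 41 = 7^2 = 8
  bit 2 = 1: r = r^2 * 7 mod 41 = 8^2 * 7 = 23*7 = 38
  bit 3 = 1: r = r^2 * 7 mod 41 = 38^2 * 7 = 9*7 = 22
  bit 4 = 0: r = r^2 mod 41 = 22^2 = 33
  -> s = B^a = 33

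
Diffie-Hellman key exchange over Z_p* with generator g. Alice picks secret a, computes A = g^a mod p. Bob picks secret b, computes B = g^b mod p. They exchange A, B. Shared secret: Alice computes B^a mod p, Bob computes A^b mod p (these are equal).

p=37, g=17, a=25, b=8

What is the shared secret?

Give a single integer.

A = 17^25 mod 37  (bits of 25 = 11001)
  bit 0 = 1: r = r^2 * 17 mod 37 = 1^2 * 17 = 1*17 = 17
  bit 1 = 1: r = r^2 * 17 mod 37 = 17^2 * 17 = 30*17 = 29
  bit 2 = 0: r = r^2 mod 37 = 29^2 = 27
  bit 3 = 0: r = r^2 mod 37 = 27^2 = 26
  bit 4 = 1: r = r^2 * 17 mod 37 = 26^2 * 17 = 10*17 = 22
  -> A = 22
B = 17^8 mod 37  (bits of 8 = 1000)
  bit 0 = 1: r = r^2 * 17 mod 37 = 1^2 * 17 = 1*17 = 17
  bit 1 = 0: r = r^2 mod 37 = 17^2 = 30
  bit 2 = 0: r = r^2 mod 37 = 30^2 = 12
  bit 3 = 0: r = r^2 mod 37 = 12^2 = 33
  -> B = 33
s = B^a = 33^25 mod 37  (bits of 25 = 11001)
  bit 0 = 1: r = r^2 * 33 mod 37 = 1^2 * 33 = 1*33 = 33
  bit 1 = 1: r = r^2 * 33 mod 37 = 33^2 * 33 = 16*33 = 10
  bit 2 = 0: r = r^2 mod 37 = 10^2 = 26
  bit 3 = 0: r = r^2 mod 37 = 26^2 = 10
  bit 4 = 1: r = r^2 * 33 mod 37 = 10^2 * 33 = 26*33 = 7
  -> s = B^a = 7

Answer: 7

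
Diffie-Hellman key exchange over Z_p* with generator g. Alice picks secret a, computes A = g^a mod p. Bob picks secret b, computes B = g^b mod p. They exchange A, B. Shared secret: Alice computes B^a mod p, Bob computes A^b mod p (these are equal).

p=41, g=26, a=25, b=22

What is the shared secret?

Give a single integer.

A = 26^25 mod 41  (bits of 25 = 11001)
  bit 0 = 1: r = r^2 * 26 mod 41 = 1^2 * 26 = 1*26 = 26
  bit 1 = 1: r = r^2 * 26 mod 41 = 26^2 * 26 = 20*26 = 28
  bit 2 = 0: r = r^2 mod 41 = 28^2 = 5
  bit 3 = 0: r = r^2 mod 41 = 5^2 = 25
  bit 4 = 1: r = r^2 * 26 mod 41 = 25^2 * 26 = 10*26 = 14
  -> A = 14
B = 26^22 mod 41  (bits of 22 = 10110)
  bit 0 = 1: r = r^2 * 26 mod 41 = 1^2 * 26 = 1*26 = 26
  bit 1 = 0: r = r^2 mod 41 = 26^2 = 20
  bit 2 = 1: r = r^2 * 26 mod 41 = 20^2 * 26 = 31*26 = 27
  bit 3 = 1: r = r^2 * 26 mod 41 = 27^2 * 26 = 32*26 = 12
  bit 4 = 0: r = r^2 mod 41 = 12^2 = 21
  -> B = 21
s = B^a = 21^25 mod 41  (bits of 25 = 11001)
  bit 0 = 1: r = r^2 * 21 mod 41 = 1^2 * 21 = 1*21 = 21
  bit 1 = 1: r = r^2 * 21 mod 41 = 21^2 * 21 = 31*21 = 36
  bit 2 = 0: r = r^2 mod 41 = 36^2 = 25
  bit 3 = 0: r = r^2 mod 41 = 25^2 = 10
  bit 4 = 1: r = r^2 * 21 mod 41 = 10^2 * 21 = 18*21 = 9
  -> s = B^a = 9

Answer: 9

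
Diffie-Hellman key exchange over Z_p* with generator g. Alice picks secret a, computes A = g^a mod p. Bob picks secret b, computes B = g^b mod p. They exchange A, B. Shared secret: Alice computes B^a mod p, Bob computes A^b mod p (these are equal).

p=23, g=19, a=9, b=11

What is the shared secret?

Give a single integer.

Answer: 22

Derivation:
A = 19^9 mod 23  (bits of 9 = 1001)
  bit 0 = 1: r = r^2 * 19 mod 23 = 1^2 * 19 = 1*19 = 19
  bit 1 = 0: r = r^2 mod 23 = 19^2 = 16
  bit 2 = 0: r = r^2 mod 23 = 16^2 = 3
  bit 3 = 1: r = r^2 * 19 mod 23 = 3^2 * 19 = 9*19 = 10
  -> A = 10
B = 19^11 mod 23  (bits of 11 = 1011)
  bit 0 = 1: r = r^2 * 19 mod 23 = 1^2 * 19 = 1*19 = 19
  bit 1 = 0: r = r^2 mod 23 = 19^2 = 16
  bit 2 = 1: r = r^2 * 19 mod 23 = 16^2 * 19 = 3*19 = 11
  bit 3 = 1: r = r^2 * 19 mod 23 = 11^2 * 19 = 6*19 = 22
  -> B = 22
s = B^a = 22^9 mod 23  (bits of 9 = 1001)
  bit 0 = 1: r = r^2 * 22 mod 23 = 1^2 * 22 = 1*22 = 22
  bit 1 = 0: r = r^2 mod 23 = 22^2 = 1
  bit 2 = 0: r = r^2 mod 23 = 1^2 = 1
  bit 3 = 1: r = r^2 * 22 mod 23 = 1^2 * 22 = 1*22 = 22
  -> s = B^a = 22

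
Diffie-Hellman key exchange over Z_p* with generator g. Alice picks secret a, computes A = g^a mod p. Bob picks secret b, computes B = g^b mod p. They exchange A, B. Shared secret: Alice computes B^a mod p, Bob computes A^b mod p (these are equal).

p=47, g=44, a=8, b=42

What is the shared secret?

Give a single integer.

A = 44^8 mod 47  (bits of 8 = 1000)
  bit 0 = 1: r = r^2 * 44 mod 47 = 1^2 * 44 = 1*44 = 44
  bit 1 = 0: r = r^2 mod 47 = 44^2 = 9
  bit 2 = 0: r = r^2 mod 47 = 9^2 = 34
  bit 3 = 0: r = r^2 mod 47 = 34^2 = 28
  -> A = 28
B = 44^42 mod 47  (bits of 42 = 101010)
  bit 0 = 1: r = r^2 * 44 mod 47 = 1^2 * 44 = 1*44 = 44
  bit 1 = 0: r = r^2 mod 47 = 44^2 = 9
  bit 2 = 1: r = r^2 * 44 mod 47 = 9^2 * 44 = 34*44 = 39
  bit 3 = 0: r = r^2 mod 47 = 39^2 = 17
  bit 4 = 1: r = r^2 * 44 mod 47 = 17^2 * 44 = 7*44 = 26
  bit 5 = 0: r = r^2 mod 47 = 26^2 = 18
  -> B = 18
s = B^a = 18^8 mod 47  (bits of 8 = 1000)
  bit 0 = 1: r = r^2 * 18 mod 47 = 1^2 * 18 = 1*18 = 18
  bit 1 = 0: r = r^2 mod 47 = 18^2 = 42
  bit 2 = 0: r = r^2 mod 47 = 42^2 = 25
  bit 3 = 0: r = r^2 mod 47 = 25^2 = 14
  -> s = B^a = 14

Answer: 14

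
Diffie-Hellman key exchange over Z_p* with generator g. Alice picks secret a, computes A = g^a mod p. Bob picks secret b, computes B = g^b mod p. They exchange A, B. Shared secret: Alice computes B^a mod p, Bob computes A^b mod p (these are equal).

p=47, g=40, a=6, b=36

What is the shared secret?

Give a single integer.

Answer: 18

Derivation:
A = 40^6 mod 47  (bits of 6 = 110)
  bit 0 = 1: r = r^2 * 40 mod 47 = 1^2 * 40 = 1*40 = 40
  bit 1 = 1: r = r^2 * 40 mod 47 = 40^2 * 40 = 2*40 = 33
  bit 2 = 0: r = r^2 mod 47 = 33^2 = 8
  -> A = 8
B = 40^36 mod 47  (bits of 36 = 100100)
  bit 0 = 1: r = r^2 * 40 mod 47 = 1^2 * 40 = 1*40 = 40
  bit 1 = 0: r = r^2 mod 47 = 40^2 = 2
  bit 2 = 0: r = r^2 mod 47 = 2^2 = 4
  bit 3 = 1: r = r^2 * 40 mod 47 = 4^2 * 40 = 16*40 = 29
  bit 4 = 0: r = r^2 mod 47 = 29^2 = 42
  bit 5 = 0: r = r^2 mod 47 = 42^2 = 25
  -> B = 25
s = B^a = 25^6 mod 47  (bits of 6 = 110)
  bit 0 = 1: r = r^2 * 25 mod 47 = 1^2 * 25 = 1*25 = 25
  bit 1 = 1: r = r^2 * 25 mod 47 = 25^2 * 25 = 14*25 = 21
  bit 2 = 0: r = r^2 mod 47 = 21^2 = 18
  -> s = B^a = 18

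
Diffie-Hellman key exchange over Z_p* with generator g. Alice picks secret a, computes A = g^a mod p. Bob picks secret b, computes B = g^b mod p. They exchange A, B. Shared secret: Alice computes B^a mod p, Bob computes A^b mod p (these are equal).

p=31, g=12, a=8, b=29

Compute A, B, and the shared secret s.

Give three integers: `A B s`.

Answer: 9 13 7

Derivation:
A = 12^8 mod 31  (bits of 8 = 1000)
  bit 0 = 1: r = r^2 * 12 mod 31 = 1^2 * 12 = 1*12 = 12
  bit 1 = 0: r = r^2 mod 31 = 12^2 = 20
  bit 2 = 0: r = r^2 mod 31 = 20^2 = 28
  bit 3 = 0: r = r^2 mod 31 = 28^2 = 9
  -> A = 9
B = 12^29 mod 31  (bits of 29 = 11101)
  bit 0 = 1: r = r^2 * 12 mod 31 = 1^2 * 12 = 1*12 = 12
  bit 1 = 1: r = r^2 * 12 mod 31 = 12^2 * 12 = 20*12 = 23
  bit 2 = 1: r = r^2 * 12 mod 31 = 23^2 * 12 = 2*12 = 24
  bit 3 = 0: r = r^2 mod 31 = 24^2 = 18
  bit 4 = 1: r = r^2 * 12 mod 31 = 18^2 * 12 = 14*12 = 13
  -> B = 13
s = B^a = 13^8 mod 31  (bits of 8 = 1000)
  bit 0 = 1: r = r^2 * 13 mod 31 = 1^2 * 13 = 1*13 = 13
  bit 1 = 0: r = r^2 mod 31 = 13^2 = 14
  bit 2 = 0: r = r^2 mod 31 = 14^2 = 10
  bit 3 = 0: r = r^2 mod 31 = 10^2 = 7
  -> s = B^a = 7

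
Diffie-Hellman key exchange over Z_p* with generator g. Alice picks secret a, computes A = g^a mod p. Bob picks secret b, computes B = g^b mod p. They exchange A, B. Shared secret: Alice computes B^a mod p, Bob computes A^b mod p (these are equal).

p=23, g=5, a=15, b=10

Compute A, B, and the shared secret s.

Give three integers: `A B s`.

A = 5^15 mod 23  (bits of 15 = 1111)
  bit 0 = 1: r = r^2 * 5 mod 23 = 1^2 * 5 = 1*5 = 5
  bit 1 = 1: r = r^2 * 5 mod 23 = 5^2 * 5 = 2*5 = 10
  bit 2 = 1: r = r^2 * 5 mod 23 = 10^2 * 5 = 8*5 = 17
  bit 3 = 1: r = r^2 * 5 mod 23 = 17^2 * 5 = 13*5 = 19
  -> A = 19
B = 5^10 mod 23  (bits of 10 = 1010)
  bit 0 = 1: r = r^2 * 5 mod 23 = 1^2 * 5 = 1*5 = 5
  bit 1 = 0: r = r^2 mod 23 = 5^2 = 2
  bit 2 = 1: r = r^2 * 5 mod 23 = 2^2 * 5 = 4*5 = 20
  bit 3 = 0: r = r^2 mod 23 = 20^2 = 9
  -> B = 9
s = B^a = 9^15 mod 23  (bits of 15 = 1111)
  bit 0 = 1: r = r^2 * 9 mod 23 = 1^2 * 9 = 1*9 = 9
  bit 1 = 1: r = r^2 * 9 mod 23 = 9^2 * 9 = 12*9 = 16
  bit 2 = 1: r = r^2 * 9 mod 23 = 16^2 * 9 = 3*9 = 4
  bit 3 = 1: r = r^2 * 9 mod 23 = 4^2 * 9 = 16*9 = 6
  -> s = B^a = 6

Answer: 19 9 6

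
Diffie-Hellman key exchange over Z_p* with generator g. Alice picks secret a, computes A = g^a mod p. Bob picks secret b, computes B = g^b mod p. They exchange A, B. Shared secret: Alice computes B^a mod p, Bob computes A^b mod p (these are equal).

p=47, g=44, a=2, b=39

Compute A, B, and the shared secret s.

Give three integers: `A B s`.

Answer: 9 15 37

Derivation:
A = 44^2 mod 47  (bits of 2 = 10)
  bit 0 = 1: r = r^2 * 44 mod 47 = 1^2 * 44 = 1*44 = 44
  bit 1 = 0: r = r^2 mod 47 = 44^2 = 9
  -> A = 9
B = 44^39 mod 47  (bits of 39 = 100111)
  bit 0 = 1: r = r^2 * 44 mod 47 = 1^2 * 44 = 1*44 = 44
  bit 1 = 0: r = r^2 mod 47 = 44^2 = 9
  bit 2 = 0: r = r^2 mod 47 = 9^2 = 34
  bit 3 = 1: r = r^2 * 44 mod 47 = 34^2 * 44 = 28*44 = 10
  bit 4 = 1: r = r^2 * 44 mod 47 = 10^2 * 44 = 6*44 = 29
  bit 5 = 1: r = r^2 * 44 mod 47 = 29^2 * 44 = 42*44 = 15
  -> B = 15
s = B^a = 15^2 mod 47  (bits of 2 = 10)
  bit 0 = 1: r = r^2 * 15 mod 47 = 1^2 * 15 = 1*15 = 15
  bit 1 = 0: r = r^2 mod 47 = 15^2 = 37
  -> s = B^a = 37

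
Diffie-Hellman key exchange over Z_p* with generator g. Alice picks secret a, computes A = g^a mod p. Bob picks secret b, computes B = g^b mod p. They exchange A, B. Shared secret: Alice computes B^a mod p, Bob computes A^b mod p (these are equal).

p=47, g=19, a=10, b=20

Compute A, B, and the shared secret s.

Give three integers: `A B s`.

A = 19^10 mod 47  (bits of 10 = 1010)
  bit 0 = 1: r = r^2 * 19 mod 47 = 1^2 * 19 = 1*19 = 19
  bit 1 = 0: r = r^2 mod 47 = 19^2 = 32
  bit 2 = 1: r = r^2 * 19 mod 47 = 32^2 * 19 = 37*19 = 45
  bit 3 = 0: r = r^2 mod 47 = 45^2 = 4
  -> A = 4
B = 19^20 mod 47  (bits of 20 = 10100)
  bit 0 = 1: r = r^2 * 19 mod 47 = 1^2 * 19 = 1*19 = 19
  bit 1 = 0: r = r^2 mod 47 = 19^2 = 32
  bit 2 = 1: r = r^2 * 19 mod 47 = 32^2 * 19 = 37*19 = 45
  bit 3 = 0: r = r^2 mod 47 = 45^2 = 4
  bit 4 = 0: r = r^2 mod 47 = 4^2 = 16
  -> B = 16
s = B^a = 16^10 mod 47  (bits of 10 = 1010)
  bit 0 = 1: r = r^2 * 16 mod 47 = 1^2 * 16 = 1*16 = 16
  bit 1 = 0: r = r^2 mod 47 = 16^2 = 21
  bit 2 = 1: r = r^2 * 16 mod 47 = 21^2 * 16 = 18*16 = 6
  bit 3 = 0: r = r^2 mod 47 = 6^2 = 36
  -> s = B^a = 36

Answer: 4 16 36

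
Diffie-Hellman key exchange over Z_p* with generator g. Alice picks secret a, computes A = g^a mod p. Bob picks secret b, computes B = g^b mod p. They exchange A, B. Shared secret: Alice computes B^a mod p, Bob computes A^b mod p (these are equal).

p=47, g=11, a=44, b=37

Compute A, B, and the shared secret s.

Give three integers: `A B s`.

A = 11^44 mod 47  (bits of 44 = 101100)
  bit 0 = 1: r = r^2 * 11 mod 47 = 1^2 * 11 = 1*11 = 11
  bit 1 = 0: r = r^2 mod 47 = 11^2 = 27
  bit 2 = 1: r = r^2 * 11 mod 47 = 27^2 * 11 = 24*11 = 29
  bit 3 = 1: r = r^2 * 11 mod 47 = 29^2 * 11 = 42*11 = 39
  bit 4 = 0: r = r^2 mod 47 = 39^2 = 17
  bit 5 = 0: r = r^2 mod 47 = 17^2 = 7
  -> A = 7
B = 11^37 mod 47  (bits of 37 = 100101)
  bit 0 = 1: r = r^2 * 11 mod 47 = 1^2 * 11 = 1*11 = 11
  bit 1 = 0: r = r^2 mod 47 = 11^2 = 27
  bit 2 = 0: r = r^2 mod 47 = 27^2 = 24
  bit 3 = 1: r = r^2 * 11 mod 47 = 24^2 * 11 = 12*11 = 38
  bit 4 = 0: r = r^2 mod 47 = 38^2 = 34
  bit 5 = 1: r = r^2 * 11 mod 47 = 34^2 * 11 = 28*11 = 26
  -> B = 26
s = B^a = 26^44 mod 47  (bits of 44 = 101100)
  bit 0 = 1: r = r^2 * 26 mod 47 = 1^2 * 26 = 1*26 = 26
  bit 1 = 0: r = r^2 mod 47 = 26^2 = 18
  bit 2 = 1: r = r^2 * 26 mod 47 = 18^2 * 26 = 42*26 = 11
  bit 3 = 1: r = r^2 * 26 mod 47 = 11^2 * 26 = 27*26 = 44
  bit 4 = 0: r = r^2 mod 47 = 44^2 = 9
  bit 5 = 0: r = r^2 mod 47 = 9^2 = 34
  -> s = B^a = 34

Answer: 7 26 34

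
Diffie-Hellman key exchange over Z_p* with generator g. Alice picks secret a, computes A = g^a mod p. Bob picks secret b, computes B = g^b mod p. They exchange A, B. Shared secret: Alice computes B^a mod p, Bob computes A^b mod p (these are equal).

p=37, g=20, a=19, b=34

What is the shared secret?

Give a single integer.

A = 20^19 mod 37  (bits of 19 = 10011)
  bit 0 = 1: r = r^2 * 20 mod 37 = 1^2 * 20 = 1*20 = 20
  bit 1 = 0: r = r^2 mod 37 = 20^2 = 30
  bit 2 = 0: r = r^2 mod 37 = 30^2 = 12
  bit 3 = 1: r = r^2 * 20 mod 37 = 12^2 * 20 = 33*20 = 31
  bit 4 = 1: r = r^2 * 20 mod 37 = 31^2 * 20 = 36*20 = 17
  -> A = 17
B = 20^34 mod 37  (bits of 34 = 100010)
  bit 0 = 1: r = r^2 * 20 mod 37 = 1^2 * 20 = 1*20 = 20
  bit 1 = 0: r = r^2 mod 37 = 20^2 = 30
  bit 2 = 0: r = r^2 mod 37 = 30^2 = 12
  bit 3 = 0: r = r^2 mod 37 = 12^2 = 33
  bit 4 = 1: r = r^2 * 20 mod 37 = 33^2 * 20 = 16*20 = 24
  bit 5 = 0: r = r^2 mod 37 = 24^2 = 21
  -> B = 21
s = B^a = 21^19 mod 37  (bits of 19 = 10011)
  bit 0 = 1: r = r^2 * 21 mod 37 = 1^2 * 21 = 1*21 = 21
  bit 1 = 0: r = r^2 mod 37 = 21^2 = 34
  bit 2 = 0: r = r^2 mod 37 = 34^2 = 9
  bit 3 = 1: r = r^2 * 21 mod 37 = 9^2 * 21 = 7*21 = 36
  bit 4 = 1: r = r^2 * 21 mod 37 = 36^2 * 21 = 1*21 = 21
  -> s = B^a = 21

Answer: 21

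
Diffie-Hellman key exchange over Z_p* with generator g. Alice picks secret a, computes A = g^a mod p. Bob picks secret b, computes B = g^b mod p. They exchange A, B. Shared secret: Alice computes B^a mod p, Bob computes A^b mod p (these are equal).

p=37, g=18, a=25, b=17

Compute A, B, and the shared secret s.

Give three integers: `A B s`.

A = 18^25 mod 37  (bits of 25 = 11001)
  bit 0 = 1: r = r^2 * 18 mod 37 = 1^2 * 18 = 1*18 = 18
  bit 1 = 1: r = r^2 * 18 mod 37 = 18^2 * 18 = 28*18 = 23
  bit 2 = 0: r = r^2 mod 37 = 23^2 = 11
  bit 3 = 0: r = r^2 mod 37 = 11^2 = 10
  bit 4 = 1: r = r^2 * 18 mod 37 = 10^2 * 18 = 26*18 = 24
  -> A = 24
B = 18^17 mod 37  (bits of 17 = 10001)
  bit 0 = 1: r = r^2 * 18 mod 37 = 1^2 * 18 = 1*18 = 18
  bit 1 = 0: r = r^2 mod 37 = 18^2 = 28
  bit 2 = 0: r = r^2 mod 37 = 28^2 = 7
  bit 3 = 0: r = r^2 mod 37 = 7^2 = 12
  bit 4 = 1: r = r^2 * 18 mod 37 = 12^2 * 18 = 33*18 = 2
  -> B = 2
s = B^a = 2^25 mod 37  (bits of 25 = 11001)
  bit 0 = 1: r = r^2 * 2 mod 37 = 1^2 * 2 = 1*2 = 2
  bit 1 = 1: r = r^2 * 2 mod 37 = 2^2 * 2 = 4*2 = 8
  bit 2 = 0: r = r^2 mod 37 = 8^2 = 27
  bit 3 = 0: r = r^2 mod 37 = 27^2 = 26
  bit 4 = 1: r = r^2 * 2 mod 37 = 26^2 * 2 = 10*2 = 20
  -> s = B^a = 20

Answer: 24 2 20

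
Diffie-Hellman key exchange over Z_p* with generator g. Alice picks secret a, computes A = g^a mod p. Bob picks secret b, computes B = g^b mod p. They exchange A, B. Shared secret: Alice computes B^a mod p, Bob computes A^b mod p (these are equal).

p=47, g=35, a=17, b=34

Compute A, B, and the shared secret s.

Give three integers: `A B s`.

A = 35^17 mod 47  (bits of 17 = 10001)
  bit 0 = 1: r = r^2 * 35 mod 47 = 1^2 * 35 = 1*35 = 35
  bit 1 = 0: r = r^2 mod 47 = 35^2 = 3
  bit 2 = 0: r = r^2 mod 47 = 3^2 = 9
  bit 3 = 0: r = r^2 mod 47 = 9^2 = 34
  bit 4 = 1: r = r^2 * 35 mod 47 = 34^2 * 35 = 28*35 = 40
  -> A = 40
B = 35^34 mod 47  (bits of 34 = 100010)
  bit 0 = 1: r = r^2 * 35 mod 47 = 1^2 * 35 = 1*35 = 35
  bit 1 = 0: r = r^2 mod 47 = 35^2 = 3
  bit 2 = 0: r = r^2 mod 47 = 3^2 = 9
  bit 3 = 0: r = r^2 mod 47 = 9^2 = 34
  bit 4 = 1: r = r^2 * 35 mod 47 = 34^2 * 35 = 28*35 = 40
  bit 5 = 0: r = r^2 mod 47 = 40^2 = 2
  -> B = 2
s = B^a = 2^17 mod 47  (bits of 17 = 10001)
  bit 0 = 1: r = r^2 * 2 mod 47 = 1^2 * 2 = 1*2 = 2
  bit 1 = 0: r = r^2 mod 47 = 2^2 = 4
  bit 2 = 0: r = r^2 mod 47 = 4^2 = 16
  bit 3 = 0: r = r^2 mod 47 = 16^2 = 21
  bit 4 = 1: r = r^2 * 2 mod 47 = 21^2 * 2 = 18*2 = 36
  -> s = B^a = 36

Answer: 40 2 36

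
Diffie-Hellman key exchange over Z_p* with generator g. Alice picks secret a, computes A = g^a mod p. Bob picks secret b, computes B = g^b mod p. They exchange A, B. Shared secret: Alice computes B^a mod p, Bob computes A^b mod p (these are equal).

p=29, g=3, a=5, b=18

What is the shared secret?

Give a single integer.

Answer: 4

Derivation:
A = 3^5 mod 29  (bits of 5 = 101)
  bit 0 = 1: r = r^2 * 3 mod 29 = 1^2 * 3 = 1*3 = 3
  bit 1 = 0: r = r^2 mod 29 = 3^2 = 9
  bit 2 = 1: r = r^2 * 3 mod 29 = 9^2 * 3 = 23*3 = 11
  -> A = 11
B = 3^18 mod 29  (bits of 18 = 10010)
  bit 0 = 1: r = r^2 * 3 mod 29 = 1^2 * 3 = 1*3 = 3
  bit 1 = 0: r = r^2 mod 29 = 3^2 = 9
  bit 2 = 0: r = r^2 mod 29 = 9^2 = 23
  bit 3 = 1: r = r^2 * 3 mod 29 = 23^2 * 3 = 7*3 = 21
  bit 4 = 0: r = r^2 mod 29 = 21^2 = 6
  -> B = 6
s = B^a = 6^5 mod 29  (bits of 5 = 101)
  bit 0 = 1: r = r^2 * 6 mod 29 = 1^2 * 6 = 1*6 = 6
  bit 1 = 0: r = r^2 mod 29 = 6^2 = 7
  bit 2 = 1: r = r^2 * 6 mod 29 = 7^2 * 6 = 20*6 = 4
  -> s = B^a = 4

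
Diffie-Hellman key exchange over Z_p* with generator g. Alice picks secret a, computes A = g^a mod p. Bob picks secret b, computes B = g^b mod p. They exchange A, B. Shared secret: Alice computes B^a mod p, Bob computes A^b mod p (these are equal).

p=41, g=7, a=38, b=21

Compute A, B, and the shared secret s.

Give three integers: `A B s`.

A = 7^38 mod 41  (bits of 38 = 100110)
  bit 0 = 1: r = r^2 * 7 mod 41 = 1^2 * 7 = 1*7 = 7
  bit 1 = 0: r = r^2 mod 41 = 7^2 = 8
  bit 2 = 0: r = r^2 mod 41 = 8^2 = 23
  bit 3 = 1: r = r^2 * 7 mod 41 = 23^2 * 7 = 37*7 = 13
  bit 4 = 1: r = r^2 * 7 mod 41 = 13^2 * 7 = 5*7 = 35
  bit 5 = 0: r = r^2 mod 41 = 35^2 = 36
  -> A = 36
B = 7^21 mod 41  (bits of 21 = 10101)
  bit 0 = 1: r = r^2 * 7 mod 41 = 1^2 * 7 = 1*7 = 7
  bit 1 = 0: r = r^2 mod 41 = 7^2 = 8
  bit 2 = 1: r = r^2 * 7 mod 41 = 8^2 * 7 = 23*7 = 38
  bit 3 = 0: r = r^2 mod 41 = 38^2 = 9
  bit 4 = 1: r = r^2 * 7 mod 41 = 9^2 * 7 = 40*7 = 34
  -> B = 34
s = B^a = 34^38 mod 41  (bits of 38 = 100110)
  bit 0 = 1: r = r^2 * 34 mod 41 = 1^2 * 34 = 1*34 = 34
  bit 1 = 0: r = r^2 mod 41 = 34^2 = 8
  bit 2 = 0: r = r^2 mod 41 = 8^2 = 23
  bit 3 = 1: r = r^2 * 34 mod 41 = 23^2 * 34 = 37*34 = 28
  bit 4 = 1: r = r^2 * 34 mod 41 = 28^2 * 34 = 5*34 = 6
  bit 5 = 0: r = r^2 mod 41 = 6^2 = 36
  -> s = B^a = 36

Answer: 36 34 36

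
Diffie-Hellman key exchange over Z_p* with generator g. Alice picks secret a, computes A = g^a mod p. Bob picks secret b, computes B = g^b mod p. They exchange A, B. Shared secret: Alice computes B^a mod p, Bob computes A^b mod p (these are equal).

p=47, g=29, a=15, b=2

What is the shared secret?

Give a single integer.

Answer: 6

Derivation:
A = 29^15 mod 47  (bits of 15 = 1111)
  bit 0 = 1: r = r^2 * 29 mod 47 = 1^2 * 29 = 1*29 = 29
  bit 1 = 1: r = r^2 * 29 mod 47 = 29^2 * 29 = 42*29 = 43
  bit 2 = 1: r = r^2 * 29 mod 47 = 43^2 * 29 = 16*29 = 41
  bit 3 = 1: r = r^2 * 29 mod 47 = 41^2 * 29 = 36*29 = 10
  -> A = 10
B = 29^2 mod 47  (bits of 2 = 10)
  bit 0 = 1: r = r^2 * 29 mod 47 = 1^2 * 29 = 1*29 = 29
  bit 1 = 0: r = r^2 mod 47 = 29^2 = 42
  -> B = 42
s = B^a = 42^15 mod 47  (bits of 15 = 1111)
  bit 0 = 1: r = r^2 * 42 mod 47 = 1^2 * 42 = 1*42 = 42
  bit 1 = 1: r = r^2 * 42 mod 47 = 42^2 * 42 = 25*42 = 16
  bit 2 = 1: r = r^2 * 42 mod 47 = 16^2 * 42 = 21*42 = 36
  bit 3 = 1: r = r^2 * 42 mod 47 = 36^2 * 42 = 27*42 = 6
  -> s = B^a = 6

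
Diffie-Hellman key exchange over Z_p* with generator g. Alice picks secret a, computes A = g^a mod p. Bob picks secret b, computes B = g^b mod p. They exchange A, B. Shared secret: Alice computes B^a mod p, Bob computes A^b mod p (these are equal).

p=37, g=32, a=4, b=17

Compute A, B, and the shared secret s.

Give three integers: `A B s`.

Answer: 33 15 9

Derivation:
A = 32^4 mod 37  (bits of 4 = 100)
  bit 0 = 1: r = r^2 * 32 mod 37 = 1^2 * 32 = 1*32 = 32
  bit 1 = 0: r = r^2 mod 37 = 32^2 = 25
  bit 2 = 0: r = r^2 mod 37 = 25^2 = 33
  -> A = 33
B = 32^17 mod 37  (bits of 17 = 10001)
  bit 0 = 1: r = r^2 * 32 mod 37 = 1^2 * 32 = 1*32 = 32
  bit 1 = 0: r = r^2 mod 37 = 32^2 = 25
  bit 2 = 0: r = r^2 mod 37 = 25^2 = 33
  bit 3 = 0: r = r^2 mod 37 = 33^2 = 16
  bit 4 = 1: r = r^2 * 32 mod 37 = 16^2 * 32 = 34*32 = 15
  -> B = 15
s = B^a = 15^4 mod 37  (bits of 4 = 100)
  bit 0 = 1: r = r^2 * 15 mod 37 = 1^2 * 15 = 1*15 = 15
  bit 1 = 0: r = r^2 mod 37 = 15^2 = 3
  bit 2 = 0: r = r^2 mod 37 = 3^2 = 9
  -> s = B^a = 9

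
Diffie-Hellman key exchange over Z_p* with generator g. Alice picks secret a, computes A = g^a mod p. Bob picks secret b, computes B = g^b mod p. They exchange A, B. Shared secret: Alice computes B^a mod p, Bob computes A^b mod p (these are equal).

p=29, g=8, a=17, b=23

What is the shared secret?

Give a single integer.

A = 8^17 mod 29  (bits of 17 = 10001)
  bit 0 = 1: r = r^2 * 8 mod 29 = 1^2 * 8 = 1*8 = 8
  bit 1 = 0: r = r^2 mod 29 = 8^2 = 6
  bit 2 = 0: r = r^2 mod 29 = 6^2 = 7
  bit 3 = 0: r = r^2 mod 29 = 7^2 = 20
  bit 4 = 1: r = r^2 * 8 mod 29 = 20^2 * 8 = 23*8 = 10
  -> A = 10
B = 8^23 mod 29  (bits of 23 = 10111)
  bit 0 = 1: r = r^2 * 8 mod 29 = 1^2 * 8 = 1*8 = 8
  bit 1 = 0: r = r^2 mod 29 = 8^2 = 6
  bit 2 = 1: r = r^2 * 8 mod 29 = 6^2 * 8 = 7*8 = 27
  bit 3 = 1: r = r^2 * 8 mod 29 = 27^2 * 8 = 4*8 = 3
  bit 4 = 1: r = r^2 * 8 mod 29 = 3^2 * 8 = 9*8 = 14
  -> B = 14
s = B^a = 14^17 mod 29  (bits of 17 = 10001)
  bit 0 = 1: r = r^2 * 14 mod 29 = 1^2 * 14 = 1*14 = 14
  bit 1 = 0: r = r^2 mod 29 = 14^2 = 22
  bit 2 = 0: r = r^2 mod 29 = 22^2 = 20
  bit 3 = 0: r = r^2 mod 29 = 20^2 = 23
  bit 4 = 1: r = r^2 * 14 mod 29 = 23^2 * 14 = 7*14 = 11
  -> s = B^a = 11

Answer: 11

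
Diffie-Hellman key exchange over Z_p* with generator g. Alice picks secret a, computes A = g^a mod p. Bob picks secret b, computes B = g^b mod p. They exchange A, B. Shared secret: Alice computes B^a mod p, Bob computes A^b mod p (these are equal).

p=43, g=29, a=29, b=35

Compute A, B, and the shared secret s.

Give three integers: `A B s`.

Answer: 12 37 7

Derivation:
A = 29^29 mod 43  (bits of 29 = 11101)
  bit 0 = 1: r = r^2 * 29 mod 43 = 1^2 * 29 = 1*29 = 29
  bit 1 = 1: r = r^2 * 29 mod 43 = 29^2 * 29 = 24*29 = 8
  bit 2 = 1: r = r^2 * 29 mod 43 = 8^2 * 29 = 21*29 = 7
  bit 3 = 0: r = r^2 mod 43 = 7^2 = 6
  bit 4 = 1: r = r^2 * 29 mod 43 = 6^2 * 29 = 36*29 = 12
  -> A = 12
B = 29^35 mod 43  (bits of 35 = 100011)
  bit 0 = 1: r = r^2 * 29 mod 43 = 1^2 * 29 = 1*29 = 29
  bit 1 = 0: r = r^2 mod 43 = 29^2 = 24
  bit 2 = 0: r = r^2 mod 43 = 24^2 = 17
  bit 3 = 0: r = r^2 mod 43 = 17^2 = 31
  bit 4 = 1: r = r^2 * 29 mod 43 = 31^2 * 29 = 15*29 = 5
  bit 5 = 1: r = r^2 * 29 mod 43 = 5^2 * 29 = 25*29 = 37
  -> B = 37
s = B^a = 37^29 mod 43  (bits of 29 = 11101)
  bit 0 = 1: r = r^2 * 37 mod 43 = 1^2 * 37 = 1*37 = 37
  bit 1 = 1: r = r^2 * 37 mod 43 = 37^2 * 37 = 36*37 = 42
  bit 2 = 1: r = r^2 * 37 mod 43 = 42^2 * 37 = 1*37 = 37
  bit 3 = 0: r = r^2 mod 43 = 37^2 = 36
  bit 4 = 1: r = r^2 * 37 mod 43 = 36^2 * 37 = 6*37 = 7
  -> s = B^a = 7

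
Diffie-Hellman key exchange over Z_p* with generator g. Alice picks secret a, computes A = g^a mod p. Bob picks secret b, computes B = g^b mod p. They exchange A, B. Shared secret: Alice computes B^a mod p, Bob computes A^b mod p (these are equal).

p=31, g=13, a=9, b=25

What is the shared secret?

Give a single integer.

Answer: 30

Derivation:
A = 13^9 mod 31  (bits of 9 = 1001)
  bit 0 = 1: r = r^2 * 13 mod 31 = 1^2 * 13 = 1*13 = 13
  bit 1 = 0: r = r^2 mod 31 = 13^2 = 14
  bit 2 = 0: r = r^2 mod 31 = 14^2 = 10
  bit 3 = 1: r = r^2 * 13 mod 31 = 10^2 * 13 = 7*13 = 29
  -> A = 29
B = 13^25 mod 31  (bits of 25 = 11001)
  bit 0 = 1: r = r^2 * 13 mod 31 = 1^2 * 13 = 1*13 = 13
  bit 1 = 1: r = r^2 * 13 mod 31 = 13^2 * 13 = 14*13 = 27
  bit 2 = 0: r = r^2 mod 31 = 27^2 = 16
  bit 3 = 0: r = r^2 mod 31 = 16^2 = 8
  bit 4 = 1: r = r^2 * 13 mod 31 = 8^2 * 13 = 2*13 = 26
  -> B = 26
s = B^a = 26^9 mod 31  (bits of 9 = 1001)
  bit 0 = 1: r = r^2 * 26 mod 31 = 1^2 * 26 = 1*26 = 26
  bit 1 = 0: r = r^2 mod 31 = 26^2 = 25
  bit 2 = 0: r = r^2 mod 31 = 25^2 = 5
  bit 3 = 1: r = r^2 * 26 mod 31 = 5^2 * 26 = 25*26 = 30
  -> s = B^a = 30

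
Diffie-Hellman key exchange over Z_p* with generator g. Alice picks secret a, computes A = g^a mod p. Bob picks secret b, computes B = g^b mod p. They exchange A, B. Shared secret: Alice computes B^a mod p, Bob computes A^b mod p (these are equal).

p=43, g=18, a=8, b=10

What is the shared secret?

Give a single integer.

Answer: 10

Derivation:
A = 18^8 mod 43  (bits of 8 = 1000)
  bit 0 = 1: r = r^2 * 18 mod 43 = 1^2 * 18 = 1*18 = 18
  bit 1 = 0: r = r^2 mod 43 = 18^2 = 23
  bit 2 = 0: r = r^2 mod 43 = 23^2 = 13
  bit 3 = 0: r = r^2 mod 43 = 13^2 = 40
  -> A = 40
B = 18^10 mod 43  (bits of 10 = 1010)
  bit 0 = 1: r = r^2 * 18 mod 43 = 1^2 * 18 = 1*18 = 18
  bit 1 = 0: r = r^2 mod 43 = 18^2 = 23
  bit 2 = 1: r = r^2 * 18 mod 43 = 23^2 * 18 = 13*18 = 19
  bit 3 = 0: r = r^2 mod 43 = 19^2 = 17
  -> B = 17
s = B^a = 17^8 mod 43  (bits of 8 = 1000)
  bit 0 = 1: r = r^2 * 17 mod 43 = 1^2 * 17 = 1*17 = 17
  bit 1 = 0: r = r^2 mod 43 = 17^2 = 31
  bit 2 = 0: r = r^2 mod 43 = 31^2 = 15
  bit 3 = 0: r = r^2 mod 43 = 15^2 = 10
  -> s = B^a = 10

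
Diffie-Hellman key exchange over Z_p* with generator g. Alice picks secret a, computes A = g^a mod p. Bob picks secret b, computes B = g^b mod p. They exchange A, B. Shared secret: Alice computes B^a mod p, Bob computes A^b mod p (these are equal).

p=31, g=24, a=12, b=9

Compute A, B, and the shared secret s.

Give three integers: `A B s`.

Answer: 16 23 2

Derivation:
A = 24^12 mod 31  (bits of 12 = 1100)
  bit 0 = 1: r = r^2 * 24 mod 31 = 1^2 * 24 = 1*24 = 24
  bit 1 = 1: r = r^2 * 24 mod 31 = 24^2 * 24 = 18*24 = 29
  bit 2 = 0: r = r^2 mod 31 = 29^2 = 4
  bit 3 = 0: r = r^2 mod 31 = 4^2 = 16
  -> A = 16
B = 24^9 mod 31  (bits of 9 = 1001)
  bit 0 = 1: r = r^2 * 24 mod 31 = 1^2 * 24 = 1*24 = 24
  bit 1 = 0: r = r^2 mod 31 = 24^2 = 18
  bit 2 = 0: r = r^2 mod 31 = 18^2 = 14
  bit 3 = 1: r = r^2 * 24 mod 31 = 14^2 * 24 = 10*24 = 23
  -> B = 23
s = B^a = 23^12 mod 31  (bits of 12 = 1100)
  bit 0 = 1: r = r^2 * 23 mod 31 = 1^2 * 23 = 1*23 = 23
  bit 1 = 1: r = r^2 * 23 mod 31 = 23^2 * 23 = 2*23 = 15
  bit 2 = 0: r = r^2 mod 31 = 15^2 = 8
  bit 3 = 0: r = r^2 mod 31 = 8^2 = 2
  -> s = B^a = 2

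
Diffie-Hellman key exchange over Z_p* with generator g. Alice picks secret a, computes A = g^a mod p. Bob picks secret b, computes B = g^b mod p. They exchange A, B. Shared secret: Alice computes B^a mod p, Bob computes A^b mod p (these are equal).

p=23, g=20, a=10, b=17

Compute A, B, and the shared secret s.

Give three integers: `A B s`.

Answer: 8 7 13

Derivation:
A = 20^10 mod 23  (bits of 10 = 1010)
  bit 0 = 1: r = r^2 * 20 mod 23 = 1^2 * 20 = 1*20 = 20
  bit 1 = 0: r = r^2 mod 23 = 20^2 = 9
  bit 2 = 1: r = r^2 * 20 mod 23 = 9^2 * 20 = 12*20 = 10
  bit 3 = 0: r = r^2 mod 23 = 10^2 = 8
  -> A = 8
B = 20^17 mod 23  (bits of 17 = 10001)
  bit 0 = 1: r = r^2 * 20 mod 23 = 1^2 * 20 = 1*20 = 20
  bit 1 = 0: r = r^2 mod 23 = 20^2 = 9
  bit 2 = 0: r = r^2 mod 23 = 9^2 = 12
  bit 3 = 0: r = r^2 mod 23 = 12^2 = 6
  bit 4 = 1: r = r^2 * 20 mod 23 = 6^2 * 20 = 13*20 = 7
  -> B = 7
s = B^a = 7^10 mod 23  (bits of 10 = 1010)
  bit 0 = 1: r = r^2 * 7 mod 23 = 1^2 * 7 = 1*7 = 7
  bit 1 = 0: r = r^2 mod 23 = 7^2 = 3
  bit 2 = 1: r = r^2 * 7 mod 23 = 3^2 * 7 = 9*7 = 17
  bit 3 = 0: r = r^2 mod 23 = 17^2 = 13
  -> s = B^a = 13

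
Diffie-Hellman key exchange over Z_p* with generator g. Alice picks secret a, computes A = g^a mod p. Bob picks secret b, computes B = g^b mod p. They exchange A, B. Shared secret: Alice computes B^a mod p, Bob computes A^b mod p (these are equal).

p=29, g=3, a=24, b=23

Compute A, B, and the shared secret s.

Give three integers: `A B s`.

Answer: 24 8 25

Derivation:
A = 3^24 mod 29  (bits of 24 = 11000)
  bit 0 = 1: r = r^2 * 3 mod 29 = 1^2 * 3 = 1*3 = 3
  bit 1 = 1: r = r^2 * 3 mod 29 = 3^2 * 3 = 9*3 = 27
  bit 2 = 0: r = r^2 mod 29 = 27^2 = 4
  bit 3 = 0: r = r^2 mod 29 = 4^2 = 16
  bit 4 = 0: r = r^2 mod 29 = 16^2 = 24
  -> A = 24
B = 3^23 mod 29  (bits of 23 = 10111)
  bit 0 = 1: r = r^2 * 3 mod 29 = 1^2 * 3 = 1*3 = 3
  bit 1 = 0: r = r^2 mod 29 = 3^2 = 9
  bit 2 = 1: r = r^2 * 3 mod 29 = 9^2 * 3 = 23*3 = 11
  bit 3 = 1: r = r^2 * 3 mod 29 = 11^2 * 3 = 5*3 = 15
  bit 4 = 1: r = r^2 * 3 mod 29 = 15^2 * 3 = 22*3 = 8
  -> B = 8
s = B^a = 8^24 mod 29  (bits of 24 = 11000)
  bit 0 = 1: r = r^2 * 8 mod 29 = 1^2 * 8 = 1*8 = 8
  bit 1 = 1: r = r^2 * 8 mod 29 = 8^2 * 8 = 6*8 = 19
  bit 2 = 0: r = r^2 mod 29 = 19^2 = 13
  bit 3 = 0: r = r^2 mod 29 = 13^2 = 24
  bit 4 = 0: r = r^2 mod 29 = 24^2 = 25
  -> s = B^a = 25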